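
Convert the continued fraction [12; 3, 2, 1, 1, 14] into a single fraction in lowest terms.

3049/248

Start with 14.
1 + 1/(14/1) = 1 + 1/14 = 15/14
1 + 1/(15/14) = 1 + 14/15 = 29/15
2 + 1/(29/15) = 2 + 15/29 = 73/29
3 + 1/(73/29) = 3 + 29/73 = 248/73
12 + 1/(248/73) = 12 + 73/248 = 3049/248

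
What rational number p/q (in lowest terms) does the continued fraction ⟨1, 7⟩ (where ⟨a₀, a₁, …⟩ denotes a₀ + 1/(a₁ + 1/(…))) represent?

Start with 7.
1 + 1/(7/1) = 1 + 1/7 = 8/7

8/7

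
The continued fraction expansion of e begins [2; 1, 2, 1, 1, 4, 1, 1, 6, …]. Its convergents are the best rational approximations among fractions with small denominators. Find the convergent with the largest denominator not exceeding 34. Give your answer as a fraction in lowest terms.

87/32

a_0 = 2: 2/1  (≤ bound)
a_1 = 1: 3/1  (≤ bound)
a_2 = 2: 8/3  (≤ bound)
a_3 = 1: 11/4  (≤ bound)
a_4 = 1: 19/7  (≤ bound)
a_5 = 4: 87/32  (≤ bound)
a_6 = 1: 106/39  (> 34, stop)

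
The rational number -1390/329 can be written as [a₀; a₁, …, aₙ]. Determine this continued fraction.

[-5; 1, 3, 2, 4, 8]

-1390 ÷ 329 → quotient -5, remainder 255
329 ÷ 255 → quotient 1, remainder 74
255 ÷ 74 → quotient 3, remainder 33
74 ÷ 33 → quotient 2, remainder 8
33 ÷ 8 → quotient 4, remainder 1
8 ÷ 1 → quotient 8, remainder 0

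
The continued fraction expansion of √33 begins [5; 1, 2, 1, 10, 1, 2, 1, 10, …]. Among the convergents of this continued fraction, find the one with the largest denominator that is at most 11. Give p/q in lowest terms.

23/4

a_0 = 5: 5/1  (≤ bound)
a_1 = 1: 6/1  (≤ bound)
a_2 = 2: 17/3  (≤ bound)
a_3 = 1: 23/4  (≤ bound)
a_4 = 10: 247/43  (> 11, stop)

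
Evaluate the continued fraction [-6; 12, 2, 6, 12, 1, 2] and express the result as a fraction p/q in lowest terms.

-36886/6231

a_0 = -6: -6/1
a_1 = 12: -71/12
a_2 = 2: -148/25
a_3 = 6: -959/162
a_4 = 12: -11656/1969
a_5 = 1: -12615/2131
a_6 = 2: -36886/6231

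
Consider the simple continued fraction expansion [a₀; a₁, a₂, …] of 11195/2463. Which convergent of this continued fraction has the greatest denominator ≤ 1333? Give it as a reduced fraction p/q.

4468/983

a_0 = 4: 4/1  (≤ bound)
a_1 = 1: 5/1  (≤ bound)
a_2 = 1: 9/2  (≤ bound)
a_3 = 5: 50/11  (≤ bound)
a_4 = 44: 2209/486  (≤ bound)
a_5 = 1: 2259/497  (≤ bound)
a_6 = 1: 4468/983  (≤ bound)
a_7 = 2: 11195/2463  (> 1333, stop)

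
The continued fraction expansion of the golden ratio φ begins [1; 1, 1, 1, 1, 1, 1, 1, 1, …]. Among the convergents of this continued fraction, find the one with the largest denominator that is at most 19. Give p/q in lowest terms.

21/13

a_0 = 1: 1/1  (≤ bound)
a_1 = 1: 2/1  (≤ bound)
a_2 = 1: 3/2  (≤ bound)
a_3 = 1: 5/3  (≤ bound)
a_4 = 1: 8/5  (≤ bound)
a_5 = 1: 13/8  (≤ bound)
a_6 = 1: 21/13  (≤ bound)
a_7 = 1: 34/21  (> 19, stop)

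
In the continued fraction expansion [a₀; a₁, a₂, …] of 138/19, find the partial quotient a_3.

4

⌊138/19⌋ = 7, remainder 5
⌊19/5⌋ = 3, remainder 4
⌊5/4⌋ = 1, remainder 1
⌊4/1⌋ = 4, remainder 0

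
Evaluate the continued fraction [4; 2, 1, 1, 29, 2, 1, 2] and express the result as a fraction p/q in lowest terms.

Start with 2.
1 + 1/(2/1) = 1 + 1/2 = 3/2
2 + 1/(3/2) = 2 + 2/3 = 8/3
29 + 1/(8/3) = 29 + 3/8 = 235/8
1 + 1/(235/8) = 1 + 8/235 = 243/235
1 + 1/(243/235) = 1 + 235/243 = 478/243
2 + 1/(478/243) = 2 + 243/478 = 1199/478
4 + 1/(1199/478) = 4 + 478/1199 = 5274/1199

5274/1199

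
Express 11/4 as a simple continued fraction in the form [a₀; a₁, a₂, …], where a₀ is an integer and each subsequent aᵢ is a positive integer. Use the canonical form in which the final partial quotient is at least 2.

[2; 1, 3]

11 ÷ 4 → quotient 2, remainder 3
4 ÷ 3 → quotient 1, remainder 1
3 ÷ 1 → quotient 3, remainder 0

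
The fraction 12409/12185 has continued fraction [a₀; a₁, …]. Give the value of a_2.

2

⌊12409/12185⌋ = 1, remainder 224
⌊12185/224⌋ = 54, remainder 89
⌊224/89⌋ = 2, remainder 46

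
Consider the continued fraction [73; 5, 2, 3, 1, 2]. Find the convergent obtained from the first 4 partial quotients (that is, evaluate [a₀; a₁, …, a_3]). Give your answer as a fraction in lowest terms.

Compute successive convergents:
a_0 = 73: 73/1
a_1 = 5: 366/5
a_2 = 2: 805/11
a_3 = 3: 2781/38

2781/38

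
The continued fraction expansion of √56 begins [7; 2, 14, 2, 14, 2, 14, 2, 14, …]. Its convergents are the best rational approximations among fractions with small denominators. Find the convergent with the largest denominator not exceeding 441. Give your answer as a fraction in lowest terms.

a_0 = 7: 7/1  (≤ bound)
a_1 = 2: 15/2  (≤ bound)
a_2 = 14: 217/29  (≤ bound)
a_3 = 2: 449/60  (≤ bound)
a_4 = 14: 6503/869  (> 441, stop)

449/60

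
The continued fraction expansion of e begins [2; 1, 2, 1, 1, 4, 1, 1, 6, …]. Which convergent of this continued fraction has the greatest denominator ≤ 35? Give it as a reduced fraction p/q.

List convergents until the denominator exceeds the bound:
a_0 = 2: 2/1  (≤ bound)
a_1 = 1: 3/1  (≤ bound)
a_2 = 2: 8/3  (≤ bound)
a_3 = 1: 11/4  (≤ bound)
a_4 = 1: 19/7  (≤ bound)
a_5 = 4: 87/32  (≤ bound)
a_6 = 1: 106/39  (> 35, stop)

87/32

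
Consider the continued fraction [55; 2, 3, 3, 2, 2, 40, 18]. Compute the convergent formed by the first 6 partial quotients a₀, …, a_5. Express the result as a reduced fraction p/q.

7151/129

Start with 2.
2 + 1/(2/1) = 2 + 1/2 = 5/2
3 + 1/(5/2) = 3 + 2/5 = 17/5
3 + 1/(17/5) = 3 + 5/17 = 56/17
2 + 1/(56/17) = 2 + 17/56 = 129/56
55 + 1/(129/56) = 55 + 56/129 = 7151/129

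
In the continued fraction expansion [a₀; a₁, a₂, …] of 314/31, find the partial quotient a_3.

Run the Euclidean algorithm, recording each quotient:
314 ÷ 31 → quotient 10, remainder 4
31 ÷ 4 → quotient 7, remainder 3
4 ÷ 3 → quotient 1, remainder 1
3 ÷ 1 → quotient 3, remainder 0

3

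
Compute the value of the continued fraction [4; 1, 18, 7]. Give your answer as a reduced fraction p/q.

Start with 7.
18 + 1/(7/1) = 18 + 1/7 = 127/7
1 + 1/(127/7) = 1 + 7/127 = 134/127
4 + 1/(134/127) = 4 + 127/134 = 663/134

663/134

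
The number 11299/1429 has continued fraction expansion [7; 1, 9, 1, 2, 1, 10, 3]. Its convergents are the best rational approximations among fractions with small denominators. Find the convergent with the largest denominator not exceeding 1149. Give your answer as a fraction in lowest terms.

List convergents until the denominator exceeds the bound:
a_0 = 7: 7/1  (≤ bound)
a_1 = 1: 8/1  (≤ bound)
a_2 = 9: 79/10  (≤ bound)
a_3 = 1: 87/11  (≤ bound)
a_4 = 2: 253/32  (≤ bound)
a_5 = 1: 340/43  (≤ bound)
a_6 = 10: 3653/462  (≤ bound)
a_7 = 3: 11299/1429  (> 1149, stop)

3653/462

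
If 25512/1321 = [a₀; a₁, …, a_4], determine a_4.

3

25512 = 19·1321 + 413, so a_0 = 19
1321 = 3·413 + 82, so a_1 = 3
413 = 5·82 + 3, so a_2 = 5
82 = 27·3 + 1, so a_3 = 27
3 = 3·1 + 0, so a_4 = 3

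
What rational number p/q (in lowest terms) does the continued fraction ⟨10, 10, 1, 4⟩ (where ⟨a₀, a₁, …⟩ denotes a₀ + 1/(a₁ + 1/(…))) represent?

545/54

Compute successive convergents:
a_0 = 10: 10/1
a_1 = 10: 101/10
a_2 = 1: 111/11
a_3 = 4: 545/54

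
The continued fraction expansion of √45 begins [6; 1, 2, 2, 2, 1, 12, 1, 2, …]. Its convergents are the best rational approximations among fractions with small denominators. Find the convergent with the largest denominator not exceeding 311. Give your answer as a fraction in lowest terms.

List convergents until the denominator exceeds the bound:
a_0 = 6: 6/1  (≤ bound)
a_1 = 1: 7/1  (≤ bound)
a_2 = 2: 20/3  (≤ bound)
a_3 = 2: 47/7  (≤ bound)
a_4 = 2: 114/17  (≤ bound)
a_5 = 1: 161/24  (≤ bound)
a_6 = 12: 2046/305  (≤ bound)
a_7 = 1: 2207/329  (> 311, stop)

2046/305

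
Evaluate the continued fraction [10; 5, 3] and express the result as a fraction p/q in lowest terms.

163/16

Starting at the tail and folding back:
Start with 3.
5 + 1/(3/1) = 5 + 1/3 = 16/3
10 + 1/(16/3) = 10 + 3/16 = 163/16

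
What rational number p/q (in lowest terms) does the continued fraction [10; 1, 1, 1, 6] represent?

Start with 6.
1 + 1/(6/1) = 1 + 1/6 = 7/6
1 + 1/(7/6) = 1 + 6/7 = 13/7
1 + 1/(13/7) = 1 + 7/13 = 20/13
10 + 1/(20/13) = 10 + 13/20 = 213/20

213/20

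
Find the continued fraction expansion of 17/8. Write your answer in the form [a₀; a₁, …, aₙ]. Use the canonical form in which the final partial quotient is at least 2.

Run the Euclidean algorithm, recording each quotient:
17 = 2·8 + 1, so a_0 = 2
8 = 8·1 + 0, so a_1 = 8

[2; 8]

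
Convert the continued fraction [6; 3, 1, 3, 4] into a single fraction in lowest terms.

Start with 4.
3 + 1/(4/1) = 3 + 1/4 = 13/4
1 + 1/(13/4) = 1 + 4/13 = 17/13
3 + 1/(17/13) = 3 + 13/17 = 64/17
6 + 1/(64/17) = 6 + 17/64 = 401/64

401/64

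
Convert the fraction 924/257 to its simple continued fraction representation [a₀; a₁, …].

[3; 1, 1, 2, 8, 6]

Run the Euclidean algorithm, recording each quotient:
924 ÷ 257 → quotient 3, remainder 153
257 ÷ 153 → quotient 1, remainder 104
153 ÷ 104 → quotient 1, remainder 49
104 ÷ 49 → quotient 2, remainder 6
49 ÷ 6 → quotient 8, remainder 1
6 ÷ 1 → quotient 6, remainder 0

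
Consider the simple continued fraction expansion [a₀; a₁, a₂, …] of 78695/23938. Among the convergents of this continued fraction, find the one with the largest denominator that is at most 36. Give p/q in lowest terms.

23/7

List convergents until the denominator exceeds the bound:
a_0 = 3: 3/1  (≤ bound)
a_1 = 3: 10/3  (≤ bound)
a_2 = 2: 23/7  (≤ bound)
a_3 = 11: 263/80  (> 36, stop)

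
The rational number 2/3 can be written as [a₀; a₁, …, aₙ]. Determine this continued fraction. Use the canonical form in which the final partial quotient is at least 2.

[0; 1, 2]

⌊2/3⌋ = 0, remainder 2
⌊3/2⌋ = 1, remainder 1
⌊2/1⌋ = 2, remainder 0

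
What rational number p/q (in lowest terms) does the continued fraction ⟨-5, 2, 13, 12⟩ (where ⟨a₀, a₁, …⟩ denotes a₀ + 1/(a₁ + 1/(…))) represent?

-1473/326

Start with 12.
13 + 1/(12/1) = 13 + 1/12 = 157/12
2 + 1/(157/12) = 2 + 12/157 = 326/157
-5 + 1/(326/157) = -5 + 157/326 = -1473/326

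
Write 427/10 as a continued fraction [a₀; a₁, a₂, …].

⌊427/10⌋ = 42, remainder 7
⌊10/7⌋ = 1, remainder 3
⌊7/3⌋ = 2, remainder 1
⌊3/1⌋ = 3, remainder 0

[42; 1, 2, 3]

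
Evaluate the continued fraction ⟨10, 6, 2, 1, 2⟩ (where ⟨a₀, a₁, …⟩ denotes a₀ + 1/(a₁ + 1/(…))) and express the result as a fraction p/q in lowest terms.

Work from the innermost term outward:
Start with 2.
1 + 1/(2/1) = 1 + 1/2 = 3/2
2 + 1/(3/2) = 2 + 2/3 = 8/3
6 + 1/(8/3) = 6 + 3/8 = 51/8
10 + 1/(51/8) = 10 + 8/51 = 518/51

518/51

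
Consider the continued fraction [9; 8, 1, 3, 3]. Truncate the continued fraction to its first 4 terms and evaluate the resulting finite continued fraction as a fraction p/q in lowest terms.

319/35

Collapse the nested fraction from the inside out:
Start with 3.
1 + 1/(3/1) = 1 + 1/3 = 4/3
8 + 1/(4/3) = 8 + 3/4 = 35/4
9 + 1/(35/4) = 9 + 4/35 = 319/35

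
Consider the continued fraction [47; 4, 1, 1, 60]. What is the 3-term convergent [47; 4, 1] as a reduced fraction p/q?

Start with 1.
4 + 1/(1/1) = 4 + 1/1 = 5/1
47 + 1/(5/1) = 47 + 1/5 = 236/5

236/5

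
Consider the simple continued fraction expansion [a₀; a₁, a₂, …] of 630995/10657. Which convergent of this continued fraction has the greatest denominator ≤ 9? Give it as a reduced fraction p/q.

296/5

a_0 = 59: 59/1  (≤ bound)
a_1 = 4: 237/4  (≤ bound)
a_2 = 1: 296/5  (≤ bound)
a_3 = 3: 1125/19  (> 9, stop)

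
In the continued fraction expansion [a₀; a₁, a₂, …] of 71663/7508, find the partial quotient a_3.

Apply division with remainder until the remainder is 0:
71663 ÷ 7508 → quotient 9, remainder 4091
7508 ÷ 4091 → quotient 1, remainder 3417
4091 ÷ 3417 → quotient 1, remainder 674
3417 ÷ 674 → quotient 5, remainder 47

5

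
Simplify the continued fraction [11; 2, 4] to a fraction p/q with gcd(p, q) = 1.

Work from the innermost term outward:
Start with 4.
2 + 1/(4/1) = 2 + 1/4 = 9/4
11 + 1/(9/4) = 11 + 4/9 = 103/9

103/9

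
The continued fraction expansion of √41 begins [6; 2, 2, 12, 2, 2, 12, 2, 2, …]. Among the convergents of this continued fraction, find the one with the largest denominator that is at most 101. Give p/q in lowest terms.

397/62

a_0 = 6: 6/1  (≤ bound)
a_1 = 2: 13/2  (≤ bound)
a_2 = 2: 32/5  (≤ bound)
a_3 = 12: 397/62  (≤ bound)
a_4 = 2: 826/129  (> 101, stop)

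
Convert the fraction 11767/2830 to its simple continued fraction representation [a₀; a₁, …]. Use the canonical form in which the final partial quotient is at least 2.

[4; 6, 3, 49, 3]

11767 = 4·2830 + 447, so a_0 = 4
2830 = 6·447 + 148, so a_1 = 6
447 = 3·148 + 3, so a_2 = 3
148 = 49·3 + 1, so a_3 = 49
3 = 3·1 + 0, so a_4 = 3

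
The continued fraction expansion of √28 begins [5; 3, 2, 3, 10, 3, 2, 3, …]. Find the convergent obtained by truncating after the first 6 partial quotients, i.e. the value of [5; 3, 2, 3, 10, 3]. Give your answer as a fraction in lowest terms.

4048/765

Use the convergent recurrence hₖ = aₖ·hₖ₋₁ + hₖ₋₂ (and likewise for the denominators kₖ):
a_0 = 5: 5/1
a_1 = 3: 16/3
a_2 = 2: 37/7
a_3 = 3: 127/24
a_4 = 10: 1307/247
a_5 = 3: 4048/765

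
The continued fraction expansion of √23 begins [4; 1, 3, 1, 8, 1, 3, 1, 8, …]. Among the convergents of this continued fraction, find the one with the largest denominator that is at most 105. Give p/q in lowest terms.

235/49

List convergents until the denominator exceeds the bound:
a_0 = 4: 4/1  (≤ bound)
a_1 = 1: 5/1  (≤ bound)
a_2 = 3: 19/4  (≤ bound)
a_3 = 1: 24/5  (≤ bound)
a_4 = 8: 211/44  (≤ bound)
a_5 = 1: 235/49  (≤ bound)
a_6 = 3: 916/191  (> 105, stop)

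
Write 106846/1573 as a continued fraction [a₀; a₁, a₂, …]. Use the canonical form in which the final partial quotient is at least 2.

[67; 1, 12, 3, 39]

106846 ÷ 1573 → quotient 67, remainder 1455
1573 ÷ 1455 → quotient 1, remainder 118
1455 ÷ 118 → quotient 12, remainder 39
118 ÷ 39 → quotient 3, remainder 1
39 ÷ 1 → quotient 39, remainder 0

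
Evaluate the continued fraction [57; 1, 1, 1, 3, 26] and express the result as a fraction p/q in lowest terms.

16657/289

a_0 = 57: 57/1
a_1 = 1: 58/1
a_2 = 1: 115/2
a_3 = 1: 173/3
a_4 = 3: 634/11
a_5 = 26: 16657/289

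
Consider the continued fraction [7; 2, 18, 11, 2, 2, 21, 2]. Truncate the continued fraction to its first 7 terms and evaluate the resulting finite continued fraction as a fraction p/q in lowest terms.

339545/45354

Compute successive convergents:
a_0 = 7: 7/1
a_1 = 2: 15/2
a_2 = 18: 277/37
a_3 = 11: 3062/409
a_4 = 2: 6401/855
a_5 = 2: 15864/2119
a_6 = 21: 339545/45354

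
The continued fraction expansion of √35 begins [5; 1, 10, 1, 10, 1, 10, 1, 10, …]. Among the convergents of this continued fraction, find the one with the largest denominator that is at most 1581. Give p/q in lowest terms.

9235/1561

List convergents until the denominator exceeds the bound:
a_0 = 5: 5/1  (≤ bound)
a_1 = 1: 6/1  (≤ bound)
a_2 = 10: 65/11  (≤ bound)
a_3 = 1: 71/12  (≤ bound)
a_4 = 10: 775/131  (≤ bound)
a_5 = 1: 846/143  (≤ bound)
a_6 = 10: 9235/1561  (≤ bound)
a_7 = 1: 10081/1704  (> 1581, stop)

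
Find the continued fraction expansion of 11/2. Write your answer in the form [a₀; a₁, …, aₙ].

Run the Euclidean algorithm, recording each quotient:
11 ÷ 2 → quotient 5, remainder 1
2 ÷ 1 → quotient 2, remainder 0

[5; 2]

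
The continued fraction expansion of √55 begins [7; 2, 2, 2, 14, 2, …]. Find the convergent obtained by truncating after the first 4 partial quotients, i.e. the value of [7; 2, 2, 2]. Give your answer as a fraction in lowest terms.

Work from the innermost term outward:
Start with 2.
2 + 1/(2/1) = 2 + 1/2 = 5/2
2 + 1/(5/2) = 2 + 2/5 = 12/5
7 + 1/(12/5) = 7 + 5/12 = 89/12

89/12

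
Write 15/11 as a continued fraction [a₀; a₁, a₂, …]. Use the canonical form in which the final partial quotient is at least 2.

⌊15/11⌋ = 1, remainder 4
⌊11/4⌋ = 2, remainder 3
⌊4/3⌋ = 1, remainder 1
⌊3/1⌋ = 3, remainder 0

[1; 2, 1, 3]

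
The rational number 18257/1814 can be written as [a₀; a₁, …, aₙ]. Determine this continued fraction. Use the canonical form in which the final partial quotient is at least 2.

⌊18257/1814⌋ = 10, remainder 117
⌊1814/117⌋ = 15, remainder 59
⌊117/59⌋ = 1, remainder 58
⌊59/58⌋ = 1, remainder 1
⌊58/1⌋ = 58, remainder 0

[10; 15, 1, 1, 58]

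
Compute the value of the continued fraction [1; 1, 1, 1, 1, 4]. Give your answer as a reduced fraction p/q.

Build up convergents one term at a time:
a_0 = 1: 1/1
a_1 = 1: 2/1
a_2 = 1: 3/2
a_3 = 1: 5/3
a_4 = 1: 8/5
a_5 = 4: 37/23

37/23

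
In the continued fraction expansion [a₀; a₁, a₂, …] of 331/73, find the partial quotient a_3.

6

⌊331/73⌋ = 4, remainder 39
⌊73/39⌋ = 1, remainder 34
⌊39/34⌋ = 1, remainder 5
⌊34/5⌋ = 6, remainder 4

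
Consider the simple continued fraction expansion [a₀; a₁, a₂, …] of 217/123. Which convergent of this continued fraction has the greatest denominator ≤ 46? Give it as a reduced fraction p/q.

30/17

a_0 = 1: 1/1  (≤ bound)
a_1 = 1: 2/1  (≤ bound)
a_2 = 3: 7/4  (≤ bound)
a_3 = 4: 30/17  (≤ bound)
a_4 = 7: 217/123  (> 46, stop)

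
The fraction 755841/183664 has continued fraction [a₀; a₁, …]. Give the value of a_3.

⌊755841/183664⌋ = 4, remainder 21185
⌊183664/21185⌋ = 8, remainder 14184
⌊21185/14184⌋ = 1, remainder 7001
⌊14184/7001⌋ = 2, remainder 182

2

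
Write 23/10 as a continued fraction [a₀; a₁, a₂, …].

Run the Euclidean algorithm, recording each quotient:
23 ÷ 10 → quotient 2, remainder 3
10 ÷ 3 → quotient 3, remainder 1
3 ÷ 1 → quotient 3, remainder 0

[2; 3, 3]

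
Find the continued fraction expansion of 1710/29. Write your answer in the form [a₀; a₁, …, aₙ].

[58; 1, 28]

1710 ÷ 29 → quotient 58, remainder 28
29 ÷ 28 → quotient 1, remainder 1
28 ÷ 1 → quotient 28, remainder 0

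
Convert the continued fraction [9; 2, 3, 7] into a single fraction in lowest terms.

481/51

Start with 7.
3 + 1/(7/1) = 3 + 1/7 = 22/7
2 + 1/(22/7) = 2 + 7/22 = 51/22
9 + 1/(51/22) = 9 + 22/51 = 481/51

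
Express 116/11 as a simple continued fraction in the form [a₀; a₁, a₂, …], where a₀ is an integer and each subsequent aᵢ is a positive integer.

[10; 1, 1, 5]

Repeatedly divide and take the remainder:
⌊116/11⌋ = 10, remainder 6
⌊11/6⌋ = 1, remainder 5
⌊6/5⌋ = 1, remainder 1
⌊5/1⌋ = 5, remainder 0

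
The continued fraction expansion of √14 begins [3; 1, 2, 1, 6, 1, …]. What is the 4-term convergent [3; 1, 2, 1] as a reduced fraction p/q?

Start with 1.
2 + 1/(1/1) = 2 + 1/1 = 3/1
1 + 1/(3/1) = 1 + 1/3 = 4/3
3 + 1/(4/3) = 3 + 3/4 = 15/4

15/4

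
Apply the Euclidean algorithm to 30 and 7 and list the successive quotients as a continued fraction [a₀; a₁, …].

[4; 3, 2]

Apply division with remainder until the remainder is 0:
30 = 4·7 + 2, so a_0 = 4
7 = 3·2 + 1, so a_1 = 3
2 = 2·1 + 0, so a_2 = 2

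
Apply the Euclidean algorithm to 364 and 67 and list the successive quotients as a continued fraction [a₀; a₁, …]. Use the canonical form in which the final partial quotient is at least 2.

[5; 2, 3, 4, 2]

364 = 5·67 + 29, so a_0 = 5
67 = 2·29 + 9, so a_1 = 2
29 = 3·9 + 2, so a_2 = 3
9 = 4·2 + 1, so a_3 = 4
2 = 2·1 + 0, so a_4 = 2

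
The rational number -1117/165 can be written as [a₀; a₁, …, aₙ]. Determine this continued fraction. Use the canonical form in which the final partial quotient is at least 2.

[-7; 4, 2, 1, 12]

-1117 ÷ 165 → quotient -7, remainder 38
165 ÷ 38 → quotient 4, remainder 13
38 ÷ 13 → quotient 2, remainder 12
13 ÷ 12 → quotient 1, remainder 1
12 ÷ 1 → quotient 12, remainder 0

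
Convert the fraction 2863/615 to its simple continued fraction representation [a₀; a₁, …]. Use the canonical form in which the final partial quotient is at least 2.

Apply division with remainder until the remainder is 0:
2863 ÷ 615 → quotient 4, remainder 403
615 ÷ 403 → quotient 1, remainder 212
403 ÷ 212 → quotient 1, remainder 191
212 ÷ 191 → quotient 1, remainder 21
191 ÷ 21 → quotient 9, remainder 2
21 ÷ 2 → quotient 10, remainder 1
2 ÷ 1 → quotient 2, remainder 0

[4; 1, 1, 1, 9, 10, 2]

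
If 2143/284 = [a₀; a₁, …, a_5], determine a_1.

Repeatedly divide and take the remainder:
2143 = 7·284 + 155, so a_0 = 7
284 = 1·155 + 129, so a_1 = 1

1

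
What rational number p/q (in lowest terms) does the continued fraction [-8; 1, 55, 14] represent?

Collapse the nested fraction from the inside out:
Start with 14.
55 + 1/(14/1) = 55 + 1/14 = 771/14
1 + 1/(771/14) = 1 + 14/771 = 785/771
-8 + 1/(785/771) = -8 + 771/785 = -5509/785

-5509/785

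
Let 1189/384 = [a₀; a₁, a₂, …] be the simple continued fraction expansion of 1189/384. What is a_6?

4

Repeatedly divide and take the remainder:
1189 = 3·384 + 37, so a_0 = 3
384 = 10·37 + 14, so a_1 = 10
37 = 2·14 + 9, so a_2 = 2
14 = 1·9 + 5, so a_3 = 1
9 = 1·5 + 4, so a_4 = 1
5 = 1·4 + 1, so a_5 = 1
4 = 4·1 + 0, so a_6 = 4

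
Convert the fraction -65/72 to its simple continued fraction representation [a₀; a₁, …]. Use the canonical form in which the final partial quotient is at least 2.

Repeatedly divide and take the remainder:
⌊-65/72⌋ = -1, remainder 7
⌊72/7⌋ = 10, remainder 2
⌊7/2⌋ = 3, remainder 1
⌊2/1⌋ = 2, remainder 0

[-1; 10, 3, 2]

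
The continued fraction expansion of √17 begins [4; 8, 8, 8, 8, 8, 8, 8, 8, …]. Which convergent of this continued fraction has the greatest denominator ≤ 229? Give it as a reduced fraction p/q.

268/65

a_0 = 4: 4/1  (≤ bound)
a_1 = 8: 33/8  (≤ bound)
a_2 = 8: 268/65  (≤ bound)
a_3 = 8: 2177/528  (> 229, stop)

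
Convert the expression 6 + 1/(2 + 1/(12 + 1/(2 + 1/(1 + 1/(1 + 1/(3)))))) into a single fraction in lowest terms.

Collapse the nested fraction from the inside out:
Start with 3.
1 + 1/(3/1) = 1 + 1/3 = 4/3
1 + 1/(4/3) = 1 + 3/4 = 7/4
2 + 1/(7/4) = 2 + 4/7 = 18/7
12 + 1/(18/7) = 12 + 7/18 = 223/18
2 + 1/(223/18) = 2 + 18/223 = 464/223
6 + 1/(464/223) = 6 + 223/464 = 3007/464

3007/464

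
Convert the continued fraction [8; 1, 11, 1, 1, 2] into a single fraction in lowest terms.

Work from the innermost term outward:
Start with 2.
1 + 1/(2/1) = 1 + 1/2 = 3/2
1 + 1/(3/2) = 1 + 2/3 = 5/3
11 + 1/(5/3) = 11 + 3/5 = 58/5
1 + 1/(58/5) = 1 + 5/58 = 63/58
8 + 1/(63/58) = 8 + 58/63 = 562/63

562/63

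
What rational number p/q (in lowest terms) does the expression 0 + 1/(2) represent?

1/2

Collapse the nested fraction from the inside out:
Start with 2.
0 + 1/(2/1) = 0 + 1/2 = 1/2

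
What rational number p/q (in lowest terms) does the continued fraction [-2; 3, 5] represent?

-27/16

a_0 = -2: -2/1
a_1 = 3: -5/3
a_2 = 5: -27/16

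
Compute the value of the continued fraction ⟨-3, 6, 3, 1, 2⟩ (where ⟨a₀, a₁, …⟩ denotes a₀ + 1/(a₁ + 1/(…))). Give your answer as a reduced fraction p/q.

-196/69

Collapse the nested fraction from the inside out:
Start with 2.
1 + 1/(2/1) = 1 + 1/2 = 3/2
3 + 1/(3/2) = 3 + 2/3 = 11/3
6 + 1/(11/3) = 6 + 3/11 = 69/11
-3 + 1/(69/11) = -3 + 11/69 = -196/69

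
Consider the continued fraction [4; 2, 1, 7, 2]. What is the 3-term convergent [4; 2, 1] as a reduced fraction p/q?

a_0 = 4: 4/1
a_1 = 2: 9/2
a_2 = 1: 13/3

13/3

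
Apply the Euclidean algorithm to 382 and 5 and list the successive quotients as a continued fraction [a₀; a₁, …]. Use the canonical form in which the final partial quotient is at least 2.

⌊382/5⌋ = 76, remainder 2
⌊5/2⌋ = 2, remainder 1
⌊2/1⌋ = 2, remainder 0

[76; 2, 2]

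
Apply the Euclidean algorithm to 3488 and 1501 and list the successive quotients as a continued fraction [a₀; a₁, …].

3488 = 2·1501 + 486, so a_0 = 2
1501 = 3·486 + 43, so a_1 = 3
486 = 11·43 + 13, so a_2 = 11
43 = 3·13 + 4, so a_3 = 3
13 = 3·4 + 1, so a_4 = 3
4 = 4·1 + 0, so a_5 = 4

[2; 3, 11, 3, 3, 4]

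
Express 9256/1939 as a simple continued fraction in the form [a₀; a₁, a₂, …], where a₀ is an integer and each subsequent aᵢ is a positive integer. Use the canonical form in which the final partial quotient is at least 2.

[4; 1, 3, 2, 2, 1, 1, 36]

⌊9256/1939⌋ = 4, remainder 1500
⌊1939/1500⌋ = 1, remainder 439
⌊1500/439⌋ = 3, remainder 183
⌊439/183⌋ = 2, remainder 73
⌊183/73⌋ = 2, remainder 37
⌊73/37⌋ = 1, remainder 36
⌊37/36⌋ = 1, remainder 1
⌊36/1⌋ = 36, remainder 0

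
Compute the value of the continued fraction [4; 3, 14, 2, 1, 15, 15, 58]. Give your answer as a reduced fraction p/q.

7828568/1809755

Work from the innermost term outward:
Start with 58.
15 + 1/(58/1) = 15 + 1/58 = 871/58
15 + 1/(871/58) = 15 + 58/871 = 13123/871
1 + 1/(13123/871) = 1 + 871/13123 = 13994/13123
2 + 1/(13994/13123) = 2 + 13123/13994 = 41111/13994
14 + 1/(41111/13994) = 14 + 13994/41111 = 589548/41111
3 + 1/(589548/41111) = 3 + 41111/589548 = 1809755/589548
4 + 1/(1809755/589548) = 4 + 589548/1809755 = 7828568/1809755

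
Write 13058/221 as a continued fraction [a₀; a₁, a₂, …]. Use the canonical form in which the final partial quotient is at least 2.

Apply division with remainder until the remainder is 0:
13058 ÷ 221 → quotient 59, remainder 19
221 ÷ 19 → quotient 11, remainder 12
19 ÷ 12 → quotient 1, remainder 7
12 ÷ 7 → quotient 1, remainder 5
7 ÷ 5 → quotient 1, remainder 2
5 ÷ 2 → quotient 2, remainder 1
2 ÷ 1 → quotient 2, remainder 0

[59; 11, 1, 1, 1, 2, 2]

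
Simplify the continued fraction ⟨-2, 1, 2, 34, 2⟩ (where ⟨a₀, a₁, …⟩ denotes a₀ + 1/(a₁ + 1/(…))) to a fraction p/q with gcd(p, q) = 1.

Collapse the nested fraction from the inside out:
Start with 2.
34 + 1/(2/1) = 34 + 1/2 = 69/2
2 + 1/(69/2) = 2 + 2/69 = 140/69
1 + 1/(140/69) = 1 + 69/140 = 209/140
-2 + 1/(209/140) = -2 + 140/209 = -278/209

-278/209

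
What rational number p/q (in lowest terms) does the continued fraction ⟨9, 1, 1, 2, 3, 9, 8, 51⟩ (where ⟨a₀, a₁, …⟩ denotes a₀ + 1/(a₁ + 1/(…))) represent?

Start with 51.
8 + 1/(51/1) = 8 + 1/51 = 409/51
9 + 1/(409/51) = 9 + 51/409 = 3732/409
3 + 1/(3732/409) = 3 + 409/3732 = 11605/3732
2 + 1/(11605/3732) = 2 + 3732/11605 = 26942/11605
1 + 1/(26942/11605) = 1 + 11605/26942 = 38547/26942
1 + 1/(38547/26942) = 1 + 26942/38547 = 65489/38547
9 + 1/(65489/38547) = 9 + 38547/65489 = 627948/65489

627948/65489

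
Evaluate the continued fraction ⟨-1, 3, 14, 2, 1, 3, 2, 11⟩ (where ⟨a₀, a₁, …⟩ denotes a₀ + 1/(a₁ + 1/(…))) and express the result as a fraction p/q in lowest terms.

Work from the innermost term outward:
Start with 11.
2 + 1/(11/1) = 2 + 1/11 = 23/11
3 + 1/(23/11) = 3 + 11/23 = 80/23
1 + 1/(80/23) = 1 + 23/80 = 103/80
2 + 1/(103/80) = 2 + 80/103 = 286/103
14 + 1/(286/103) = 14 + 103/286 = 4107/286
3 + 1/(4107/286) = 3 + 286/4107 = 12607/4107
-1 + 1/(12607/4107) = -1 + 4107/12607 = -8500/12607

-8500/12607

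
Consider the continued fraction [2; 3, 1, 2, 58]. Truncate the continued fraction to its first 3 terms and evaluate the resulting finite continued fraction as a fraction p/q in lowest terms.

Compute successive convergents:
a_0 = 2: 2/1
a_1 = 3: 7/3
a_2 = 1: 9/4

9/4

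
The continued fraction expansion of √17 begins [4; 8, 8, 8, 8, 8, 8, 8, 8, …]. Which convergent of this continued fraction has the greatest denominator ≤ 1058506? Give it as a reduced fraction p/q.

1166876/283009

a_0 = 4: 4/1  (≤ bound)
a_1 = 8: 33/8  (≤ bound)
a_2 = 8: 268/65  (≤ bound)
a_3 = 8: 2177/528  (≤ bound)
a_4 = 8: 17684/4289  (≤ bound)
a_5 = 8: 143649/34840  (≤ bound)
a_6 = 8: 1166876/283009  (≤ bound)
a_7 = 8: 9478657/2298912  (> 1058506, stop)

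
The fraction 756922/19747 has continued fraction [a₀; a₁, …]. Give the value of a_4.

3

⌊756922/19747⌋ = 38, remainder 6536
⌊19747/6536⌋ = 3, remainder 139
⌊6536/139⌋ = 47, remainder 3
⌊139/3⌋ = 46, remainder 1
⌊3/1⌋ = 3, remainder 0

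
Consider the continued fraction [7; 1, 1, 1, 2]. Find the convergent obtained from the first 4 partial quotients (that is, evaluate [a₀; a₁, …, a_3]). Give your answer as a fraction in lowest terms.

a_0 = 7: 7/1
a_1 = 1: 8/1
a_2 = 1: 15/2
a_3 = 1: 23/3

23/3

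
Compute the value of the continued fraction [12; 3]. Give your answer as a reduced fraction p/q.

a_0 = 12: 12/1
a_1 = 3: 37/3

37/3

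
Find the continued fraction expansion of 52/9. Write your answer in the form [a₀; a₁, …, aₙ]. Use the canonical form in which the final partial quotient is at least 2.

[5; 1, 3, 2]

⌊52/9⌋ = 5, remainder 7
⌊9/7⌋ = 1, remainder 2
⌊7/2⌋ = 3, remainder 1
⌊2/1⌋ = 2, remainder 0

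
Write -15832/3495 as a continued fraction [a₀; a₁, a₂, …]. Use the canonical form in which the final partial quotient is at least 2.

[-5; 2, 7, 1, 6, 4, 1, 5]

⌊-15832/3495⌋ = -5, remainder 1643
⌊3495/1643⌋ = 2, remainder 209
⌊1643/209⌋ = 7, remainder 180
⌊209/180⌋ = 1, remainder 29
⌊180/29⌋ = 6, remainder 6
⌊29/6⌋ = 4, remainder 5
⌊6/5⌋ = 1, remainder 1
⌊5/1⌋ = 5, remainder 0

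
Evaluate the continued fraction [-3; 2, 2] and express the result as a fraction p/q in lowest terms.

Start with 2.
2 + 1/(2/1) = 2 + 1/2 = 5/2
-3 + 1/(5/2) = -3 + 2/5 = -13/5

-13/5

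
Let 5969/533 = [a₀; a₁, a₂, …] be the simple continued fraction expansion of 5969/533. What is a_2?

5969 = 11·533 + 106, so a_0 = 11
533 = 5·106 + 3, so a_1 = 5
106 = 35·3 + 1, so a_2 = 35

35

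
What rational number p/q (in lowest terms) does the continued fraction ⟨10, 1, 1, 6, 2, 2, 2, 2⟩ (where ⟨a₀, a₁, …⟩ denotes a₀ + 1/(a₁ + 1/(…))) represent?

Starting at the tail and folding back:
Start with 2.
2 + 1/(2/1) = 2 + 1/2 = 5/2
2 + 1/(5/2) = 2 + 2/5 = 12/5
2 + 1/(12/5) = 2 + 5/12 = 29/12
6 + 1/(29/12) = 6 + 12/29 = 186/29
1 + 1/(186/29) = 1 + 29/186 = 215/186
1 + 1/(215/186) = 1 + 186/215 = 401/215
10 + 1/(401/215) = 10 + 215/401 = 4225/401

4225/401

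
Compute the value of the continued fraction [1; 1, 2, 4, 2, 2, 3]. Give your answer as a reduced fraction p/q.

Work from the innermost term outward:
Start with 3.
2 + 1/(3/1) = 2 + 1/3 = 7/3
2 + 1/(7/3) = 2 + 3/7 = 17/7
4 + 1/(17/7) = 4 + 7/17 = 75/17
2 + 1/(75/17) = 2 + 17/75 = 167/75
1 + 1/(167/75) = 1 + 75/167 = 242/167
1 + 1/(242/167) = 1 + 167/242 = 409/242

409/242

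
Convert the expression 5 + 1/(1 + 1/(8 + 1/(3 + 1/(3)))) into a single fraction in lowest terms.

a_0 = 5: 5/1
a_1 = 1: 6/1
a_2 = 8: 53/9
a_3 = 3: 165/28
a_4 = 3: 548/93

548/93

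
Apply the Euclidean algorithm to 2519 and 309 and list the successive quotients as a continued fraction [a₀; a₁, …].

[8; 6, 1, 1, 2, 1, 6]

Repeatedly divide and take the remainder:
⌊2519/309⌋ = 8, remainder 47
⌊309/47⌋ = 6, remainder 27
⌊47/27⌋ = 1, remainder 20
⌊27/20⌋ = 1, remainder 7
⌊20/7⌋ = 2, remainder 6
⌊7/6⌋ = 1, remainder 1
⌊6/1⌋ = 6, remainder 0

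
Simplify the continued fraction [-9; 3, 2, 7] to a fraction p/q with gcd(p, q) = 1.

Starting at the tail and folding back:
Start with 7.
2 + 1/(7/1) = 2 + 1/7 = 15/7
3 + 1/(15/7) = 3 + 7/15 = 52/15
-9 + 1/(52/15) = -9 + 15/52 = -453/52

-453/52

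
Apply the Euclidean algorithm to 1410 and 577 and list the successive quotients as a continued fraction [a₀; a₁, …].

Apply division with remainder until the remainder is 0:
1410 ÷ 577 → quotient 2, remainder 256
577 ÷ 256 → quotient 2, remainder 65
256 ÷ 65 → quotient 3, remainder 61
65 ÷ 61 → quotient 1, remainder 4
61 ÷ 4 → quotient 15, remainder 1
4 ÷ 1 → quotient 4, remainder 0

[2; 2, 3, 1, 15, 4]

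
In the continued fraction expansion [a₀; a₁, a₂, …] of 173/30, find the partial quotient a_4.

Repeatedly divide and take the remainder:
173 = 5·30 + 23, so a_0 = 5
30 = 1·23 + 7, so a_1 = 1
23 = 3·7 + 2, so a_2 = 3
7 = 3·2 + 1, so a_3 = 3
2 = 2·1 + 0, so a_4 = 2

2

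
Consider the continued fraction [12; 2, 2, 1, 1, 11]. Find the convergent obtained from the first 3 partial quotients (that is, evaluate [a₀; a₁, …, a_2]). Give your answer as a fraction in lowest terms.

62/5

Starting at the tail and folding back:
Start with 2.
2 + 1/(2/1) = 2 + 1/2 = 5/2
12 + 1/(5/2) = 12 + 2/5 = 62/5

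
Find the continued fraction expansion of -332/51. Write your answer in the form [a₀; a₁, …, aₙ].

[-7; 2, 25]

Run the Euclidean algorithm, recording each quotient:
⌊-332/51⌋ = -7, remainder 25
⌊51/25⌋ = 2, remainder 1
⌊25/1⌋ = 25, remainder 0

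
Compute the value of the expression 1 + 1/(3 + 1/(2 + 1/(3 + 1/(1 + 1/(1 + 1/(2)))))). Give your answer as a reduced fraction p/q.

Starting at the tail and folding back:
Start with 2.
1 + 1/(2/1) = 1 + 1/2 = 3/2
1 + 1/(3/2) = 1 + 2/3 = 5/3
3 + 1/(5/3) = 3 + 3/5 = 18/5
2 + 1/(18/5) = 2 + 5/18 = 41/18
3 + 1/(41/18) = 3 + 18/41 = 141/41
1 + 1/(141/41) = 1 + 41/141 = 182/141

182/141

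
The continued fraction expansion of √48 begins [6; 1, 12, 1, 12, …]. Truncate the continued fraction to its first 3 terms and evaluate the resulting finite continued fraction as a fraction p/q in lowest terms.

Build up convergents one term at a time:
a_0 = 6: 6/1
a_1 = 1: 7/1
a_2 = 12: 90/13

90/13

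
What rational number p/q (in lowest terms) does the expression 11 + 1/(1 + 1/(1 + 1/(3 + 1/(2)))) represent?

185/16

Collapse the nested fraction from the inside out:
Start with 2.
3 + 1/(2/1) = 3 + 1/2 = 7/2
1 + 1/(7/2) = 1 + 2/7 = 9/7
1 + 1/(9/7) = 1 + 7/9 = 16/9
11 + 1/(16/9) = 11 + 9/16 = 185/16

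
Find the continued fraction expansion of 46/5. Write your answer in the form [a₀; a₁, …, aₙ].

[9; 5]

46 = 9·5 + 1, so a_0 = 9
5 = 5·1 + 0, so a_1 = 5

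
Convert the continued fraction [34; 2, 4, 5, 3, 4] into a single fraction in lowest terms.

Start with 4.
3 + 1/(4/1) = 3 + 1/4 = 13/4
5 + 1/(13/4) = 5 + 4/13 = 69/13
4 + 1/(69/13) = 4 + 13/69 = 289/69
2 + 1/(289/69) = 2 + 69/289 = 647/289
34 + 1/(647/289) = 34 + 289/647 = 22287/647

22287/647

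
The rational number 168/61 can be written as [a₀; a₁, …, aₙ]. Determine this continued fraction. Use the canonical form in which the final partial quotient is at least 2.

[2; 1, 3, 15]

⌊168/61⌋ = 2, remainder 46
⌊61/46⌋ = 1, remainder 15
⌊46/15⌋ = 3, remainder 1
⌊15/1⌋ = 15, remainder 0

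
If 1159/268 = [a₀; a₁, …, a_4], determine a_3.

2

1159 ÷ 268 → quotient 4, remainder 87
268 ÷ 87 → quotient 3, remainder 7
87 ÷ 7 → quotient 12, remainder 3
7 ÷ 3 → quotient 2, remainder 1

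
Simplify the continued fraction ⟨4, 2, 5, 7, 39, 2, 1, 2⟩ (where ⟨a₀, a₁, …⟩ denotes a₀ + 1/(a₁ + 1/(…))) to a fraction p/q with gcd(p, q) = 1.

a_0 = 4: 4/1
a_1 = 2: 9/2
a_2 = 5: 49/11
a_3 = 7: 352/79
a_4 = 39: 13777/3092
a_5 = 2: 27906/6263
a_6 = 1: 41683/9355
a_7 = 2: 111272/24973

111272/24973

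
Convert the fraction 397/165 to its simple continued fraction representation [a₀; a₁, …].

397 ÷ 165 → quotient 2, remainder 67
165 ÷ 67 → quotient 2, remainder 31
67 ÷ 31 → quotient 2, remainder 5
31 ÷ 5 → quotient 6, remainder 1
5 ÷ 1 → quotient 5, remainder 0

[2; 2, 2, 6, 5]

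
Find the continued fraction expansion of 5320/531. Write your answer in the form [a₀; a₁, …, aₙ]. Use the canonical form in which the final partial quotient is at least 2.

5320 ÷ 531 → quotient 10, remainder 10
531 ÷ 10 → quotient 53, remainder 1
10 ÷ 1 → quotient 10, remainder 0

[10; 53, 10]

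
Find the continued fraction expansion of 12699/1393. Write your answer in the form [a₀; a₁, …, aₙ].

[9; 8, 1, 1, 2, 32]

⌊12699/1393⌋ = 9, remainder 162
⌊1393/162⌋ = 8, remainder 97
⌊162/97⌋ = 1, remainder 65
⌊97/65⌋ = 1, remainder 32
⌊65/32⌋ = 2, remainder 1
⌊32/1⌋ = 32, remainder 0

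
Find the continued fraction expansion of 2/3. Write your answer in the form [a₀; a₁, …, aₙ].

Run the Euclidean algorithm, recording each quotient:
⌊2/3⌋ = 0, remainder 2
⌊3/2⌋ = 1, remainder 1
⌊2/1⌋ = 2, remainder 0

[0; 1, 2]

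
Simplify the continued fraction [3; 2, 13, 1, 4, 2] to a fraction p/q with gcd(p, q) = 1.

1097/315

a_0 = 3: 3/1
a_1 = 2: 7/2
a_2 = 13: 94/27
a_3 = 1: 101/29
a_4 = 4: 498/143
a_5 = 2: 1097/315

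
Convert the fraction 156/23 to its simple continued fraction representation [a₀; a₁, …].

156 ÷ 23 → quotient 6, remainder 18
23 ÷ 18 → quotient 1, remainder 5
18 ÷ 5 → quotient 3, remainder 3
5 ÷ 3 → quotient 1, remainder 2
3 ÷ 2 → quotient 1, remainder 1
2 ÷ 1 → quotient 2, remainder 0

[6; 1, 3, 1, 1, 2]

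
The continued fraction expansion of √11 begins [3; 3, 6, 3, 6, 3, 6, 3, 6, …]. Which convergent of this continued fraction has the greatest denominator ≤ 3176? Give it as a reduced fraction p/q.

3970/1197

a_0 = 3: 3/1  (≤ bound)
a_1 = 3: 10/3  (≤ bound)
a_2 = 6: 63/19  (≤ bound)
a_3 = 3: 199/60  (≤ bound)
a_4 = 6: 1257/379  (≤ bound)
a_5 = 3: 3970/1197  (≤ bound)
a_6 = 6: 25077/7561  (> 3176, stop)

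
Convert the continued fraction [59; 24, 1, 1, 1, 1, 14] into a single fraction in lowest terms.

Build up convergents one term at a time:
a_0 = 59: 59/1
a_1 = 24: 1417/24
a_2 = 1: 1476/25
a_3 = 1: 2893/49
a_4 = 1: 4369/74
a_5 = 1: 7262/123
a_6 = 14: 106037/1796

106037/1796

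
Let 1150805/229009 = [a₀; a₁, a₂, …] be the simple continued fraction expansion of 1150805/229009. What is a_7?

6

Run the Euclidean algorithm, recording each quotient:
⌊1150805/229009⌋ = 5, remainder 5760
⌊229009/5760⌋ = 39, remainder 4369
⌊5760/4369⌋ = 1, remainder 1391
⌊4369/1391⌋ = 3, remainder 196
⌊1391/196⌋ = 7, remainder 19
⌊196/19⌋ = 10, remainder 6
⌊19/6⌋ = 3, remainder 1
⌊6/1⌋ = 6, remainder 0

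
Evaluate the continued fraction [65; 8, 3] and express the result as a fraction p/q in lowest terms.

1628/25

Start with 3.
8 + 1/(3/1) = 8 + 1/3 = 25/3
65 + 1/(25/3) = 65 + 3/25 = 1628/25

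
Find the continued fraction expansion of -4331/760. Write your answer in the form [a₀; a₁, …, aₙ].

⌊-4331/760⌋ = -6, remainder 229
⌊760/229⌋ = 3, remainder 73
⌊229/73⌋ = 3, remainder 10
⌊73/10⌋ = 7, remainder 3
⌊10/3⌋ = 3, remainder 1
⌊3/1⌋ = 3, remainder 0

[-6; 3, 3, 7, 3, 3]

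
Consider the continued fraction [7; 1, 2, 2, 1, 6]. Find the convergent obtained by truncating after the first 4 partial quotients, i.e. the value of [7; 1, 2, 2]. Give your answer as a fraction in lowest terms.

Start with 2.
2 + 1/(2/1) = 2 + 1/2 = 5/2
1 + 1/(5/2) = 1 + 2/5 = 7/5
7 + 1/(7/5) = 7 + 5/7 = 54/7

54/7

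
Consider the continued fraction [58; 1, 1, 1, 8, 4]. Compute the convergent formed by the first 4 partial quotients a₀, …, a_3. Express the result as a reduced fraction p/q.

a_0 = 58: 58/1
a_1 = 1: 59/1
a_2 = 1: 117/2
a_3 = 1: 176/3

176/3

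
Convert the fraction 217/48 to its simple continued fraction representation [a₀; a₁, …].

217 ÷ 48 → quotient 4, remainder 25
48 ÷ 25 → quotient 1, remainder 23
25 ÷ 23 → quotient 1, remainder 2
23 ÷ 2 → quotient 11, remainder 1
2 ÷ 1 → quotient 2, remainder 0

[4; 1, 1, 11, 2]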